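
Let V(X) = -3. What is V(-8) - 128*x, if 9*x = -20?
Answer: 2533/9 ≈ 281.44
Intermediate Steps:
x = -20/9 (x = (⅑)*(-20) = -20/9 ≈ -2.2222)
V(-8) - 128*x = -3 - 128*(-20/9) = -3 + 2560/9 = 2533/9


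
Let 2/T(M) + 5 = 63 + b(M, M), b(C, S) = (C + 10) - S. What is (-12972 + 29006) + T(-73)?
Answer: 545157/34 ≈ 16034.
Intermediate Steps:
b(C, S) = 10 + C - S (b(C, S) = (10 + C) - S = 10 + C - S)
T(M) = 1/34 (T(M) = 2/(-5 + (63 + (10 + M - M))) = 2/(-5 + (63 + 10)) = 2/(-5 + 73) = 2/68 = 2*(1/68) = 1/34)
(-12972 + 29006) + T(-73) = (-12972 + 29006) + 1/34 = 16034 + 1/34 = 545157/34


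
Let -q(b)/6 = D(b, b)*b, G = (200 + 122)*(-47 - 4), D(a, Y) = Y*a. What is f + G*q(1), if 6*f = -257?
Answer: 590935/6 ≈ 98489.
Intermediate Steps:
f = -257/6 (f = (⅙)*(-257) = -257/6 ≈ -42.833)
G = -16422 (G = 322*(-51) = -16422)
q(b) = -6*b³ (q(b) = -6*b*b*b = -6*b²*b = -6*b³)
f + G*q(1) = -257/6 - (-98532)*1³ = -257/6 - (-98532) = -257/6 - 16422*(-6) = -257/6 + 98532 = 590935/6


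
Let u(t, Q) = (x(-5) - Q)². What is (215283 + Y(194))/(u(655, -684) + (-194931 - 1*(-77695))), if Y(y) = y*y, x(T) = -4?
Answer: 252919/345164 ≈ 0.73275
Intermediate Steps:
Y(y) = y²
u(t, Q) = (-4 - Q)²
(215283 + Y(194))/(u(655, -684) + (-194931 - 1*(-77695))) = (215283 + 194²)/((4 - 684)² + (-194931 - 1*(-77695))) = (215283 + 37636)/((-680)² + (-194931 + 77695)) = 252919/(462400 - 117236) = 252919/345164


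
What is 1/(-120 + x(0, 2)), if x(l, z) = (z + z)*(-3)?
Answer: -1/132 ≈ -0.0075758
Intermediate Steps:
x(l, z) = -6*z (x(l, z) = (2*z)*(-3) = -6*z)
1/(-120 + x(0, 2)) = 1/(-120 - 6*2) = 1/(-120 - 12) = 1/(-132) = -1/132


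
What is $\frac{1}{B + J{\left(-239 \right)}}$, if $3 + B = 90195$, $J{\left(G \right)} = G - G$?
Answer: $\frac{1}{90192} \approx 1.1087 \cdot 10^{-5}$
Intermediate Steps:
$J{\left(G \right)} = 0$
$B = 90192$ ($B = -3 + 90195 = 90192$)
$\frac{1}{B + J{\left(-239 \right)}} = \frac{1}{90192 + 0} = \frac{1}{90192}$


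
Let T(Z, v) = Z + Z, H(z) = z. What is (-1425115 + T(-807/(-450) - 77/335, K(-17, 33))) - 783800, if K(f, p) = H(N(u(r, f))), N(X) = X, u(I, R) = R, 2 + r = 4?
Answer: -11099782162/5025 ≈ -2.2089e+6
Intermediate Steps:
r = 2 (r = -2 + 4 = 2)
K(f, p) = f
T(Z, v) = 2*Z
(-1425115 + T(-807/(-450) - 77/335, K(-17, 33))) - 783800 = (-1425115 + 2*(-807/(-450) - 77/335)) - 783800 = (-1425115 + 2*(-807*(-1/450) - 77*1/335)) - 783800 = (-1425115 + 2*(269/150 - 77/335)) - 783800 = (-1425115 + 2*(15713/10050)) - 783800 = (-1425115 + 15713/5025) - 783800 = -7161187162/5025 - 783800 = -11099782162/5025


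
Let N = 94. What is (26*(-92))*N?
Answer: -224848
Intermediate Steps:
(26*(-92))*N = (26*(-92))*94 = -2392*94 = -224848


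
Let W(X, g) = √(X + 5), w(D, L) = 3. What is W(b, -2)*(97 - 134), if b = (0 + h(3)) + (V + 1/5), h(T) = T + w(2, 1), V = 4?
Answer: -74*√95/5 ≈ -144.25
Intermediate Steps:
h(T) = 3 + T (h(T) = T + 3 = 3 + T)
b = 51/5 (b = (0 + (3 + 3)) + (4 + 1/5) = (0 + 6) + (4 + ⅕) = 6 + 21/5 = 51/5 ≈ 10.200)
W(X, g) = √(5 + X)
W(b, -2)*(97 - 134) = √(5 + 51/5)*(97 - 134) = √(76/5)*(-37) = (2*√95/5)*(-37) = -74*√95/5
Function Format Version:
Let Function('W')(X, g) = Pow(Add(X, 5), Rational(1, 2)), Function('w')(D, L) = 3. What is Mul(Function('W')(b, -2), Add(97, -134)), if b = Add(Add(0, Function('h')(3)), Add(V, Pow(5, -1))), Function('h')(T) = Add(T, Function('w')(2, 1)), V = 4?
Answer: Mul(Rational(-74, 5), Pow(95, Rational(1, 2))) ≈ -144.25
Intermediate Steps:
Function('h')(T) = Add(3, T) (Function('h')(T) = Add(T, 3) = Add(3, T))
b = Rational(51, 5) (b = Add(Add(0, Add(3, 3)), Add(4, Pow(5, -1))) = Add(Add(0, 6), Add(4, Rational(1, 5))) = Add(6, Rational(21, 5)) = Rational(51, 5) ≈ 10.200)
Function('W')(X, g) = Pow(Add(5, X), Rational(1, 2))
Mul(Function('W')(b, -2), Add(97, -134)) = Mul(Pow(Add(5, Rational(51, 5)), Rational(1, 2)), Add(97, -134)) = Mul(Pow(Rational(76, 5), Rational(1, 2)), -37) = Mul(Mul(Rational(2, 5), Pow(95, Rational(1, 2))), -37) = Mul(Rational(-74, 5), Pow(95, Rational(1, 2)))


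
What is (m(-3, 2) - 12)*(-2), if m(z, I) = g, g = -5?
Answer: 34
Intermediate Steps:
m(z, I) = -5
(m(-3, 2) - 12)*(-2) = (-5 - 12)*(-2) = -17*(-2) = 34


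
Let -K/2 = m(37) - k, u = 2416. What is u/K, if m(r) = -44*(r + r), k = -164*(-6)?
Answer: 151/530 ≈ 0.28491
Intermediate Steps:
k = 984
m(r) = -88*r
K = 8480 (K = -2*(-88*37 - 1*984) = -2*(-3256 - 984) = -2*(-4240) = 8480)
u/K = 2416/8480 = 2416*(1/8480) = 151/530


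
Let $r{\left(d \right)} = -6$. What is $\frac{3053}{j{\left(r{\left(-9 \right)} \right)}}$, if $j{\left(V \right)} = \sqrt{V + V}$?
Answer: $- \frac{3053 i \sqrt{3}}{6} \approx - 881.33 i$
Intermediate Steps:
$j{\left(V \right)} = \sqrt{2} \sqrt{V}$ ($j{\left(V \right)} = \sqrt{2 V} = \sqrt{2} \sqrt{V}$)
$\frac{3053}{j{\left(r{\left(-9 \right)} \right)}} = \frac{3053}{\sqrt{2} \sqrt{-6}} = \frac{3053}{\sqrt{2} i \sqrt{6}} = \frac{3053}{2 i \sqrt{3}} = 3053 \left(- \frac{i \sqrt{3}}{6}\right) = - \frac{3053 i \sqrt{3}}{6}$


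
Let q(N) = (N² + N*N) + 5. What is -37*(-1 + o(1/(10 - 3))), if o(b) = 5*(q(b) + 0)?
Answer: -43882/49 ≈ -895.55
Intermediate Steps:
q(N) = 5 + 2*N² (q(N) = (N² + N²) + 5 = 2*N² + 5 = 5 + 2*N²)
o(b) = 25 + 10*b² (o(b) = 5*((5 + 2*b²) + 0) = 5*(5 + 2*b²) = 25 + 10*b²)
-37*(-1 + o(1/(10 - 3))) = -37*(-1 + (25 + 10*(1/(10 - 3))²)) = -37*(-1 + (25 + 10*(1/7)²)) = -37*(-1 + (25 + 10*(⅐)²)) = -37*(-1 + (25 + 10*(1/49))) = -37*(-1 + (25 + 10/49)) = -37*(-1 + 1235/49) = -37*1186/49 = -43882/49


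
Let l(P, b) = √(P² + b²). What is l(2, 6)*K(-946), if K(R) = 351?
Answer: 702*√10 ≈ 2219.9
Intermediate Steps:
l(2, 6)*K(-946) = √(2² + 6²)*351 = √(4 + 36)*351 = √40*351 = (2*√10)*351 = 702*√10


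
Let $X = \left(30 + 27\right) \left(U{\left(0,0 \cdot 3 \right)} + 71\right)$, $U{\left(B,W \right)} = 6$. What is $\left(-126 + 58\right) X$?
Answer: $-298452$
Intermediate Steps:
$X = 4389$ ($X = \left(30 + 27\right) \left(6 + 71\right) = 57 \cdot 77 = 4389$)
$\left(-126 + 58\right) X = \left(-126 + 58\right) 4389 = \left(-68\right) 4389 = -298452$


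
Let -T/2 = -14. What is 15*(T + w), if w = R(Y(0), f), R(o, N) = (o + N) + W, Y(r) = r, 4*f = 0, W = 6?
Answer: 510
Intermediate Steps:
T = 28 (T = -2*(-14) = 28)
f = 0 (f = (¼)*0 = 0)
R(o, N) = 6 + N + o (R(o, N) = (o + N) + 6 = (N + o) + 6 = 6 + N + o)
w = 6 (w = 6 + 0 + 0 = 6)
15*(T + w) = 15*(28 + 6) = 15*34 = 510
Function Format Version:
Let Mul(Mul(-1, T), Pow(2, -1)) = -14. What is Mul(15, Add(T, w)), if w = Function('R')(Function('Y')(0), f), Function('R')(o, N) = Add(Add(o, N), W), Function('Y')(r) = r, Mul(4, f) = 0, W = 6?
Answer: 510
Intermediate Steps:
T = 28 (T = Mul(-2, -14) = 28)
f = 0 (f = Mul(Rational(1, 4), 0) = 0)
Function('R')(o, N) = Add(6, N, o) (Function('R')(o, N) = Add(Add(o, N), 6) = Add(Add(N, o), 6) = Add(6, N, o))
w = 6 (w = Add(6, 0, 0) = 6)
Mul(15, Add(T, w)) = Mul(15, Add(28, 6)) = Mul(15, 34) = 510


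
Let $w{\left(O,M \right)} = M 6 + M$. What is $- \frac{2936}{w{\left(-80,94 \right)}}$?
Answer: $- \frac{1468}{329} \approx -4.462$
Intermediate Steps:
$w{\left(O,M \right)} = 7 M$ ($w{\left(O,M \right)} = 6 M + M = 7 M$)
$- \frac{2936}{w{\left(-80,94 \right)}} = - \frac{2936}{7 \cdot 94} = - \frac{2936}{658} = \left(-2936\right) \frac{1}{658} = - \frac{1468}{329}$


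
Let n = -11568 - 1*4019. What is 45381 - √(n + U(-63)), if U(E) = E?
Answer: 45381 - 5*I*√626 ≈ 45381.0 - 125.1*I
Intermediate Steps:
n = -15587 (n = -11568 - 4019 = -15587)
45381 - √(n + U(-63)) = 45381 - √(-15587 - 63) = 45381 - √(-15650) = 45381 - 5*I*√626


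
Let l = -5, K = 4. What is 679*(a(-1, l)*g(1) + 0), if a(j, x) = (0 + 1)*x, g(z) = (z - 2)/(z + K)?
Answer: 679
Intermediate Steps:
g(z) = (-2 + z)/(4 + z) (g(z) = (z - 2)/(z + 4) = (-2 + z)/(4 + z))
a(j, x) = x (a(j, x) = 1*x = x)
679*(a(-1, l)*g(1) + 0) = 679*(-5*(-2 + 1)/(4 + 1) + 0) = 679*(-5*(-1)/5 + 0) = 679*(-(-1) + 0) = 679*(-5*(-⅕) + 0) = 679*(1 + 0) = 679*1 = 679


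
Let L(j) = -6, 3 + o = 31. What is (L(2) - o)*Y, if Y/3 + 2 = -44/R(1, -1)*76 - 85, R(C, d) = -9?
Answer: -87074/3 ≈ -29025.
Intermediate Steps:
o = 28 (o = -3 + 31 = 28)
Y = 2561/3 (Y = -6 + 3*(-44/(-9)*76 - 85) = -6 + 3*(-44*(-⅑)*76 - 85) = -6 + 3*((44/9)*76 - 85) = -6 + 3*(3344/9 - 85) = -6 + 3*(2579/9) = -6 + 2579/3 = 2561/3 ≈ 853.67)
(L(2) - o)*Y = (-6 - 1*28)*(2561/3) = (-6 - 28)*(2561/3) = -34*2561/3 = -87074/3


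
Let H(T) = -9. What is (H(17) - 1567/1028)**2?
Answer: 117050761/1056784 ≈ 110.76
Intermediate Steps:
(H(17) - 1567/1028)**2 = (-9 - 1567/1028)**2 = (-10819/1028)**2 = 117050761/1056784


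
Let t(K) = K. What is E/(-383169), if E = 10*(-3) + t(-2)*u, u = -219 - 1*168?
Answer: -248/127723 ≈ -0.0019417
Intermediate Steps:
u = -387 (u = -219 - 168 = -387)
E = 744 (E = 10*(-3) - 2*(-387) = -30 + 774 = 744)
E/(-383169) = 744/(-383169) = 744*(-1/383169) = -248/127723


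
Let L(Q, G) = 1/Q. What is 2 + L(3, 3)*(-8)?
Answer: -⅔ ≈ -0.66667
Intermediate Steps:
2 + L(3, 3)*(-8) = 2 - 8/3 = -⅔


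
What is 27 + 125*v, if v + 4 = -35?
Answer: -4848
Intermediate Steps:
v = -39 (v = -4 - 35 = -39)
27 + 125*v = 27 + 125*(-39) = 27 - 4875 = -4848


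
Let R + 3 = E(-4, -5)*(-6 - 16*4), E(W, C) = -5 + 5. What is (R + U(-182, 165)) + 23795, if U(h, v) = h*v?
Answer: -6238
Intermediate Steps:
E(W, C) = 0
R = -3 (R = -3 + 0*(-6 - 16*4) = -3 + 0*(-6 - 64) = -3 + 0*(-70) = -3 + 0 = -3)
(R + U(-182, 165)) + 23795 = (-3 - 182*165) + 23795 = (-3 - 30030) + 23795 = -30033 + 23795 = -6238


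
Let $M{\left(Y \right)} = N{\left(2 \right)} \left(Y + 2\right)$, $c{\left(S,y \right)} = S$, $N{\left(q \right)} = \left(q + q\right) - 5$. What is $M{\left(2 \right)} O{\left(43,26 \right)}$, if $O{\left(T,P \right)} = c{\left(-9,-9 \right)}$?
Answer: $36$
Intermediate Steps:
$N{\left(q \right)} = -5 + 2 q$ ($N{\left(q \right)} = 2 q - 5 = -5 + 2 q$)
$O{\left(T,P \right)} = -9$
$M{\left(Y \right)} = -2 - Y$ ($M{\left(Y \right)} = \left(-5 + 2 \cdot 2\right) \left(Y + 2\right) = \left(-5 + 4\right) \left(2 + Y\right) = - (2 + Y) = -2 - Y$)
$M{\left(2 \right)} O{\left(43,26 \right)} = \left(-2 - 2\right) \left(-9\right) = \left(-4\right) \left(-9\right) = 36$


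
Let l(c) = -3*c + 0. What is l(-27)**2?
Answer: 6561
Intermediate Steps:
l(c) = -3*c
l(-27)**2 = (-3*(-27))**2 = 81**2 = 6561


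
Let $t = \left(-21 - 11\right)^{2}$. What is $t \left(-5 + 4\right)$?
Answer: $-1024$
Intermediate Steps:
$t = 1024$ ($t = \left(-32\right)^{2} = 1024$)
$t \left(-5 + 4\right) = 1024 \left(-5 + 4\right) = 1024 \left(-1\right) = -1024$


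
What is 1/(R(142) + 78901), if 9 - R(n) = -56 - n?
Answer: 1/79108 ≈ 1.2641e-5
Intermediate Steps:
R(n) = 65 + n (R(n) = 9 - (-56 - n) = 9 + (56 + n) = 65 + n)
1/(R(142) + 78901) = 1/((65 + 142) + 78901) = 1/(207 + 78901) = 1/79108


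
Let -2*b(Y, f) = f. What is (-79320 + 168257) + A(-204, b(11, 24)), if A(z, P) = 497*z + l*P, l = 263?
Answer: -15607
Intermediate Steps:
b(Y, f) = -f/2
A(z, P) = 263*P + 497*z (A(z, P) = 497*z + 263*P = 263*P + 497*z)
(-79320 + 168257) + A(-204, b(11, 24)) = (-79320 + 168257) + (263*(-½*24) + 497*(-204)) = 88937 + (263*(-12) - 101388) = 88937 + (-3156 - 101388) = 88937 - 104544 = -15607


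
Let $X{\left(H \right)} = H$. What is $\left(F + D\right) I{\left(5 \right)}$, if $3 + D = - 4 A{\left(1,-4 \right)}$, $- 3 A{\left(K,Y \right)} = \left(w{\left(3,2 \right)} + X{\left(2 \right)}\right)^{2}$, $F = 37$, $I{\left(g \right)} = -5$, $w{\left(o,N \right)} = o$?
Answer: $- \frac{1010}{3} \approx -336.67$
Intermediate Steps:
$A{\left(K,Y \right)} = - \frac{25}{3}$ ($A{\left(K,Y \right)} = - \frac{\left(3 + 2\right)^{2}}{3} = - \frac{5^{2}}{3} = \left(- \frac{1}{3}\right) 25 = - \frac{25}{3}$)
$D = \frac{91}{3}$ ($D = -3 - - \frac{100}{3} = -3 + \frac{100}{3} = \frac{91}{3} \approx 30.333$)
$\left(F + D\right) I{\left(5 \right)} = \left(37 + \frac{91}{3}\right) \left(-5\right) = \frac{202}{3} \left(-5\right) = - \frac{1010}{3}$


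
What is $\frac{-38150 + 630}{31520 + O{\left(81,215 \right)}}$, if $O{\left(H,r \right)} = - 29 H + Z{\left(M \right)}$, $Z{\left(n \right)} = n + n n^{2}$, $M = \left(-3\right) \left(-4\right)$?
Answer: $- \frac{37520}{30911} \approx -1.2138$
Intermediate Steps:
$M = 12$
$Z{\left(n \right)} = n + n^{3}$
$O{\left(H,r \right)} = 1740 - 29 H$ ($O{\left(H,r \right)} = - 29 H + \left(12 + 12^{3}\right) = - 29 H + \left(12 + 1728\right) = - 29 H + 1740 = 1740 - 29 H$)
$\frac{-38150 + 630}{31520 + O{\left(81,215 \right)}} = \frac{-38150 + 630}{31520 + \left(1740 - 2349\right)} = - \frac{37520}{31520 + \left(1740 - 2349\right)} = - \frac{37520}{31520 - 609} = - \frac{37520}{30911}$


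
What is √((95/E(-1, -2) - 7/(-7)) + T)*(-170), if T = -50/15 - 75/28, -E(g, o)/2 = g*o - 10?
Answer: -85*√6531/42 ≈ -163.55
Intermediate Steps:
E(g, o) = 20 - 2*g*o (E(g, o) = -2*(g*o - 10) = -2*(-10 + g*o) = 20 - 2*g*o)
T = -505/84 (T = -50*1/15 - 75*1/28 = -10/3 - 75/28 = -505/84 ≈ -6.0119)
√((95/E(-1, -2) - 7/(-7)) + T)*(-170) = √((95/(20 - 2*(-1)*(-2)) - 7/(-7)) - 505/84)*(-170) = √((95/(20 - 4) - 7*(-⅐)) - 505/84)*(-170) = √((95/16 + 1) - 505/84)*(-170) = √(111/16 - 505/84)*(-170) = √(311/336)*(-170) = (√6531/84)*(-170) = -85*√6531/42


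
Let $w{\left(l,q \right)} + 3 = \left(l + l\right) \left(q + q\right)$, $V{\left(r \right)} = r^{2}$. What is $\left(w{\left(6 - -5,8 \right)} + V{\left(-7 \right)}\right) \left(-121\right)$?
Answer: $-48158$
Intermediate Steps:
$w{\left(l,q \right)} = -3 + 4 l q$ ($w{\left(l,q \right)} = -3 + \left(l + l\right) \left(q + q\right) = -3 + 2 l 2 q = -3 + 4 l q$)
$\left(w{\left(6 - -5,8 \right)} + V{\left(-7 \right)}\right) \left(-121\right) = \left(\left(-3 + 4 \left(6 - -5\right) 8\right) + \left(-7\right)^{2}\right) \left(-121\right) = \left(\left(-3 + 4 \left(6 + 5\right) 8\right) + 49\right) \left(-121\right) = \left(\left(-3 + 4 \cdot 11 \cdot 8\right) + 49\right) \left(-121\right) = \left(\left(-3 + 352\right) + 49\right) \left(-121\right) = \left(349 + 49\right) \left(-121\right) = 398 \left(-121\right) = -48158$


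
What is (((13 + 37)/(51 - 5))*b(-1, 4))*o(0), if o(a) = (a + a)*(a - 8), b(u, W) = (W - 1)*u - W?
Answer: 0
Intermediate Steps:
b(u, W) = -W + u*(-1 + W) (b(u, W) = (-1 + W)*u - W = u*(-1 + W) - W = -W + u*(-1 + W))
o(a) = 2*a*(-8 + a) (o(a) = (2*a)*(-8 + a) = 2*a*(-8 + a))
(((13 + 37)/(51 - 5))*b(-1, 4))*o(0) = (((13 + 37)/(51 - 5))*(-1*4 - 1*(-1) + 4*(-1)))*(2*0*(-8 + 0)) = ((50/46)*(-4 + 1 - 4))*(2*0*(-8)) = ((50*(1/46))*(-7))*0 = ((25/23)*(-7))*0 = -175/23*0 = 0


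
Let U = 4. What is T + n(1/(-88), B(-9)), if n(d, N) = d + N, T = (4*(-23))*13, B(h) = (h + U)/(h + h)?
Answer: -947021/792 ≈ -1195.7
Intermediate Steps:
B(h) = (4 + h)/(2*h) (B(h) = (h + 4)/(h + h) = (4 + h)/((2*h)) = (4 + h)*(1/(2*h)) = (4 + h)/(2*h))
T = -1196 (T = -92*13 = -1196)
n(d, N) = N + d
T + n(1/(-88), B(-9)) = -1196 + ((½)*(4 - 9)/(-9) + 1/(-88)) = -1196 + ((½)*(-⅑)*(-5) - 1/88) = -1196 + (5/18 - 1/88) = -1196 + 211/792 = -947021/792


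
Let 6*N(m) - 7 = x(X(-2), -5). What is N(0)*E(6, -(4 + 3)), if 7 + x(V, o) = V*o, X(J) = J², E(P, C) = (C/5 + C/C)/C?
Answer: -4/21 ≈ -0.19048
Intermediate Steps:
E(P, C) = (1 + C/5)/C (E(P, C) = (C*(⅕) + 1)/C = (C/5 + 1)/C = (1 + C/5)/C)
x(V, o) = -7 + V*o
N(m) = -10/3 (N(m) = 7/6 + (-7 + (-2)²*(-5))/6 = 7/6 + (-7 + 4*(-5))/6 = 7/6 + (-7 - 20)/6 = 7/6 + (⅙)*(-27) = 7/6 - 9/2 = -10/3)
N(0)*E(6, -(4 + 3)) = -2*(5 - (4 + 3))/(3*((-(4 + 3)))) = -2*(5 - 1*7)/(3*((-1*7))) = -2*(5 - 7)/(3*(-7)) = -2*(-1)*(-2)/(3*7) = -10/3*2/35 = -4/21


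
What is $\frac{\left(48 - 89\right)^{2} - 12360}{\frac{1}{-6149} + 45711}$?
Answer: $- \frac{65665171}{281076938} \approx -0.23362$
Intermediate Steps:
$\frac{\left(48 - 89\right)^{2} - 12360}{\frac{1}{-6149} + 45711} = \frac{\left(-41\right)^{2} - 12360}{- \frac{1}{6149} + 45711} = \frac{1681 - 12360}{\frac{281076938}{6149}} = \left(-10679\right) \frac{6149}{281076938} = - \frac{65665171}{281076938}$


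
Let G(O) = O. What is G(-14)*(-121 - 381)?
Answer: 7028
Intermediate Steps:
G(-14)*(-121 - 381) = -14*(-121 - 381) = -14*(-502) = 7028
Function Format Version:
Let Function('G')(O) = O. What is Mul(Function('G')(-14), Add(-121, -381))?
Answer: 7028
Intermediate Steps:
Mul(Function('G')(-14), Add(-121, -381)) = Mul(-14, Add(-121, -381)) = Mul(-14, -502) = 7028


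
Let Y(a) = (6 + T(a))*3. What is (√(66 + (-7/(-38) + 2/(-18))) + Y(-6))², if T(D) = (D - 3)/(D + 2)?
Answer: 1856747/2736 + 33*√858686/76 ≈ 1081.0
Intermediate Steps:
T(D) = (-3 + D)/(2 + D)
Y(a) = 18 + 3*(-3 + a)/(2 + a) (Y(a) = (6 + (-3 + a)/(2 + a))*3 = 18 + 3*(-3 + a)/(2 + a))
(√(66 + (-7/(-38) + 2/(-18))) + Y(-6))² = (√(66 + (-7/(-38) + 2/(-18))) + 3*(9 + 7*(-6))/(2 - 6))² = (√(66 + (-7*(-1/38) + 2*(-1/18))) + 3*(9 - 42)/(-4))² = (√(66 + (7/38 - ⅑)) + 3*(-¼)*(-33))² = (√(66 + 25/342) + 99/4)² = (√(22597/342) + 99/4)² = (√858686/114 + 99/4)² = (99/4 + √858686/114)²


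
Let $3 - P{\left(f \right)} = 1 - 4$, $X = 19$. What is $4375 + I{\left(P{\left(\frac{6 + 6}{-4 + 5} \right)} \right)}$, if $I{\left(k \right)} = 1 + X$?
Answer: $4395$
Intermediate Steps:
$P{\left(f \right)} = 6$ ($P{\left(f \right)} = 3 - \left(1 - 4\right) = 3 - -3 = 3 + 3 = 6$)
$I{\left(k \right)} = 20$ ($I{\left(k \right)} = 1 + 19 = 20$)
$4375 + I{\left(P{\left(\frac{6 + 6}{-4 + 5} \right)} \right)} = 4375 + 20 = 4395$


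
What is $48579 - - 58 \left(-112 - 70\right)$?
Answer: $38023$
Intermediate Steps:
$48579 - - 58 \left(-112 - 70\right) = 48579 - \left(-58\right) \left(-182\right) = 48579 - 10556 = 38023$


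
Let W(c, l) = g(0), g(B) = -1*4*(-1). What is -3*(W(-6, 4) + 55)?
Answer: -177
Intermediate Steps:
g(B) = 4 (g(B) = -4*(-1) = 4)
W(c, l) = 4
-3*(W(-6, 4) + 55) = -3*(4 + 55) = -3*59 = -177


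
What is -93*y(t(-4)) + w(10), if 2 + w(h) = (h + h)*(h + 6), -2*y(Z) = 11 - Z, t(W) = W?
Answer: 2031/2 ≈ 1015.5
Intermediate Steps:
y(Z) = -11/2 + Z/2 (y(Z) = -(11 - Z)/2 = -11/2 + Z/2)
w(h) = -2 + 2*h*(6 + h) (w(h) = -2 + (h + h)*(h + 6) = -2 + (2*h)*(6 + h) = -2 + 2*h*(6 + h))
-93*y(t(-4)) + w(10) = -93*(-11/2 + (½)*(-4)) + (-2 + 2*10² + 12*10) = -93*(-11/2 - 2) + (-2 + 2*100 + 120) = -93*(-15/2) + (-2 + 200 + 120) = 1395/2 + 318 = 2031/2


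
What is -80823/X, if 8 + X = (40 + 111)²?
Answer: -80823/22793 ≈ -3.5460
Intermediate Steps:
X = 22793 (X = -8 + (40 + 111)² = -8 + 151² = -8 + 22801 = 22793)
-80823/X = -80823/22793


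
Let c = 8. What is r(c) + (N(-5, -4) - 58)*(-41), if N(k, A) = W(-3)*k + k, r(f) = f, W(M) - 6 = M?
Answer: 3206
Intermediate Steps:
W(M) = 6 + M
N(k, A) = 4*k (N(k, A) = (6 - 3)*k + k = 3*k + k = 4*k)
r(c) + (N(-5, -4) - 58)*(-41) = 8 + (4*(-5) - 58)*(-41) = 8 + (-20 - 58)*(-41) = 8 - 78*(-41) = 8 + 3198 = 3206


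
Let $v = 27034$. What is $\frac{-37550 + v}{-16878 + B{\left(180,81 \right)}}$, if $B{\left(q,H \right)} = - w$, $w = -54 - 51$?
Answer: $\frac{10516}{16773} \approx 0.62696$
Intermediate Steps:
$w = -105$
$B{\left(q,H \right)} = 105$ ($B{\left(q,H \right)} = \left(-1\right) \left(-105\right) = 105$)
$\frac{-37550 + v}{-16878 + B{\left(180,81 \right)}} = \frac{-37550 + 27034}{-16878 + 105} = - \frac{10516}{-16773} = \left(-10516\right) \left(- \frac{1}{16773}\right) = \frac{10516}{16773}$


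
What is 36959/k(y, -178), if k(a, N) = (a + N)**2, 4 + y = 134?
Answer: 36959/2304 ≈ 16.041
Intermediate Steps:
y = 130 (y = -4 + 134 = 130)
k(a, N) = (N + a)**2
36959/k(y, -178) = 36959/((-178 + 130)**2) = 36959/((-48)**2) = 36959/2304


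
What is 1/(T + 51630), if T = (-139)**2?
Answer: 1/70951 ≈ 1.4094e-5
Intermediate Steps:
T = 19321
1/(T + 51630) = 1/(19321 + 51630) = 1/70951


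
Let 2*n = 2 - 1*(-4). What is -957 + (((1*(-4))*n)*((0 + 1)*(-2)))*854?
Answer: 19539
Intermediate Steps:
n = 3 (n = (2 - 1*(-4))/2 = (2 + 4)/2 = (1/2)*6 = 3)
-957 + (((1*(-4))*n)*((0 + 1)*(-2)))*854 = -957 + (((1*(-4))*3)*((0 + 1)*(-2)))*854 = -957 + ((-4*3)*(1*(-2)))*854 = -957 - 12*(-2)*854 = -957 + 24*854 = -957 + 20496 = 19539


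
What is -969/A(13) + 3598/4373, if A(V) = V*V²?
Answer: 3667369/9607481 ≈ 0.38172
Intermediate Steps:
A(V) = V³
-969/A(13) + 3598/4373 = -969/(13³) + 3598/4373 = -969/2197 + 3598*(1/4373) = -969*1/2197 + 3598/4373 = -969/2197 + 3598/4373 = 3667369/9607481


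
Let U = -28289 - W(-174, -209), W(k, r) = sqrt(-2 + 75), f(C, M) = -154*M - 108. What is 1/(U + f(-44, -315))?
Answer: 20113/404532696 + sqrt(73)/404532696 ≈ 4.9740e-5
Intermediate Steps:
f(C, M) = -108 - 154*M
W(k, r) = sqrt(73)
U = -28289 - sqrt(73) ≈ -28298.
1/(U + f(-44, -315)) = 1/((-28289 - sqrt(73)) + (-108 - 154*(-315))) = 1/((-28289 - sqrt(73)) + (-108 + 48510)) = 1/((-28289 - sqrt(73)) + 48402) = 1/(20113 - sqrt(73))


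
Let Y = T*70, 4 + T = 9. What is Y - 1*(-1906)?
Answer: 2256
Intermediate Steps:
T = 5 (T = -4 + 9 = 5)
Y = 350 (Y = 5*70 = 350)
Y - 1*(-1906) = 350 - 1*(-1906) = 350 + 1906 = 2256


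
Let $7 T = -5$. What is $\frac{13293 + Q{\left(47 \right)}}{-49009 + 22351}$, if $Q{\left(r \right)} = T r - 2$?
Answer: $- \frac{15467}{31101} \approx -0.49732$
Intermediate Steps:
$T = - \frac{5}{7}$ ($T = \frac{1}{7} \left(-5\right) = - \frac{5}{7} \approx -0.71429$)
$Q{\left(r \right)} = -2 - \frac{5 r}{7}$ ($Q{\left(r \right)} = - \frac{5 r}{7} - 2 = -2 - \frac{5 r}{7}$)
$\frac{13293 + Q{\left(47 \right)}}{-49009 + 22351} = \frac{13293 - \frac{249}{7}}{-49009 + 22351} = \frac{13293 - \frac{249}{7}}{-26658} = \left(13293 - \frac{249}{7}\right) \left(- \frac{1}{26658}\right) = \frac{92802}{7} \left(- \frac{1}{26658}\right) = - \frac{15467}{31101}$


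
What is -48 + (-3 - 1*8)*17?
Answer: -235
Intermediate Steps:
-48 + (-3 - 1*8)*17 = -48 + (-3 - 8)*17 = -48 - 11*17 = -48 - 187 = -235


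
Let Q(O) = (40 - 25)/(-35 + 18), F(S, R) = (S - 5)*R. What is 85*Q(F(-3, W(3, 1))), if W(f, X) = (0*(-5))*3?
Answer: -75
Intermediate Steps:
W(f, X) = 0 (W(f, X) = 0*3 = 0)
F(S, R) = R*(-5 + S) (F(S, R) = (-5 + S)*R = R*(-5 + S))
Q(O) = -15/17 (Q(O) = 15/(-17) = 15*(-1/17) = -15/17)
85*Q(F(-3, W(3, 1))) = 85*(-15/17) = -75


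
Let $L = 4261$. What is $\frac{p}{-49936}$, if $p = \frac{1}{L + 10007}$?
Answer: $- \frac{1}{712486848} \approx -1.4035 \cdot 10^{-9}$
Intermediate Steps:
$p = \frac{1}{14268}$ ($p = \frac{1}{4261 + 10007} = \frac{1}{14268} \approx 7.0087 \cdot 10^{-5}$)
$\frac{p}{-49936} = \frac{1}{14268 \left(-49936\right)} = \frac{1}{14268} \left(- \frac{1}{49936}\right) = - \frac{1}{712486848}$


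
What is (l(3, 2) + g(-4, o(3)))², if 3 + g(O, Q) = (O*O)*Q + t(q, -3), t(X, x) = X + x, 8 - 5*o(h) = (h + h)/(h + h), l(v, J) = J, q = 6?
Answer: 14884/25 ≈ 595.36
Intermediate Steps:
o(h) = 7/5 (o(h) = 8/5 - (h + h)/(5*(h + h)) = 8/5 - 2*h/(5*(2*h)) = 8/5 - 2*h*1/(2*h)/5 = 8/5 - ⅕*1 = 8/5 - ⅕ = 7/5)
g(O, Q) = Q*O² (g(O, Q) = -3 + ((O*O)*Q + (6 - 3)) = -3 + (O²*Q + 3) = -3 + (Q*O² + 3) = -3 + (3 + Q*O²) = Q*O²)
(l(3, 2) + g(-4, o(3)))² = (2 + (7/5)*(-4)²)² = (2 + (7/5)*16)² = (2 + 112/5)² = (122/5)² = 14884/25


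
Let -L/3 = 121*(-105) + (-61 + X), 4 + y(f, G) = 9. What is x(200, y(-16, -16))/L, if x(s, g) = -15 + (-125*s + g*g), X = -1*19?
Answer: -1666/2557 ≈ -0.65154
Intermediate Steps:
X = -19
y(f, G) = 5 (y(f, G) = -4 + 9 = 5)
x(s, g) = -15 + g**2 - 125*s (x(s, g) = -15 + (-125*s + g**2) = -15 + (g**2 - 125*s) = -15 + g**2 - 125*s)
L = 38355 (L = -3*(121*(-105) + (-61 - 19)) = -3*(-12705 - 80) = -3*(-12785) = 38355)
x(200, y(-16, -16))/L = (-15 + 5**2 - 125*200)/38355 = (-15 + 25 - 25000)*(1/38355) = -24990*1/38355 = -1666/2557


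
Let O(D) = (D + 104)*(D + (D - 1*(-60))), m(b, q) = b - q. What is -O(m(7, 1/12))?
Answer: -589633/72 ≈ -8189.3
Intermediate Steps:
O(D) = (60 + 2*D)*(104 + D) (O(D) = (104 + D)*(D + (D + 60)) = (104 + D)*(D + (60 + D)) = (104 + D)*(60 + 2*D) = (60 + 2*D)*(104 + D))
-O(m(7, 1/12)) = -(6240 + 2*(7 - 1/12)² + 268*(7 - 1/12)) = -(6240 + 2*(83/12)² + 268*(83/12)) = -(6240 + 2*(6889/144) + 5561/3) = -(6240 + 6889/72 + 5561/3) = -1*589633/72 = -589633/72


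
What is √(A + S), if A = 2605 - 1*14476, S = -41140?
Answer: I*√53011 ≈ 230.24*I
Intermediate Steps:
A = -11871 (A = 2605 - 14476 = -11871)
√(A + S) = √(-11871 - 41140) = √(-53011) = I*√53011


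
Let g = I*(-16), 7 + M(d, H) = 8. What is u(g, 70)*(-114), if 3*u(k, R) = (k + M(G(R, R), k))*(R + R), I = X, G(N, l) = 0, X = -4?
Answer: -345800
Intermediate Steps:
M(d, H) = 1 (M(d, H) = -7 + 8 = 1)
I = -4
g = 64 (g = -4*(-16) = 64)
u(k, R) = 2*R*(1 + k)/3 (u(k, R) = ((k + 1)*(R + R))/3 = ((1 + k)*(2*R))/3 = (2*R*(1 + k))/3 = 2*R*(1 + k)/3)
u(g, 70)*(-114) = ((2/3)*70*(1 + 64))*(-114) = ((2/3)*70*65)*(-114) = (9100/3)*(-114) = -345800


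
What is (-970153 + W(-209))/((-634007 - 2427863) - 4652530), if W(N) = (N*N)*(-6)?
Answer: 1232239/7714400 ≈ 0.15973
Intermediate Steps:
W(N) = -6*N**2 (W(N) = N**2*(-6) = -6*N**2)
(-970153 + W(-209))/((-634007 - 2427863) - 4652530) = (-970153 - 6*(-209)**2)/((-634007 - 2427863) - 4652530) = (-970153 - 6*43681)/(-3061870 - 4652530) = (-970153 - 262086)/(-7714400) = -1232239*(-1/7714400) = 1232239/7714400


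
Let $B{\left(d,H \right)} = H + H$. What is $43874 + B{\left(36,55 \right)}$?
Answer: $43984$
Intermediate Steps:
$B{\left(d,H \right)} = 2 H$
$43874 + B{\left(36,55 \right)} = 43874 + 2 \cdot 55 = 43874 + 110 = 43984$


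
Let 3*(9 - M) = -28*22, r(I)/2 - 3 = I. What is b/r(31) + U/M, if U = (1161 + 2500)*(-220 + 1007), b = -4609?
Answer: 584802641/43724 ≈ 13375.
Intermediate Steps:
U = 2881207 (U = 3661*787 = 2881207)
r(I) = 6 + 2*I
M = 643/3 (M = 9 - (-28)*22/3 = 9 - ⅓*(-616) = 9 + 616/3 = 643/3 ≈ 214.33)
b/r(31) + U/M = -4609/(6 + 2*31) + 2881207/(643/3) = -4609/(6 + 62) + 2881207*(3/643) = -4609/68 + 8643621/643 = 584802641/43724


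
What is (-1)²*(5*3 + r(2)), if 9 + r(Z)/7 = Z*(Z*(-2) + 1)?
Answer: -90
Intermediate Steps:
r(Z) = -63 + 7*Z*(1 - 2*Z) (r(Z) = -63 + 7*(Z*(Z*(-2) + 1)) = -63 + 7*(Z*(-2*Z + 1)) = -63 + 7*(Z*(1 - 2*Z)) = -63 + 7*Z*(1 - 2*Z))
(-1)²*(5*3 + r(2)) = (-1)²*(5*3 + (-63 - 14*2² + 7*2)) = 1*(15 + (-63 - 14*4 + 14)) = 1*(15 + (-63 - 56 + 14)) = 1*(15 - 105) = 1*(-90) = -90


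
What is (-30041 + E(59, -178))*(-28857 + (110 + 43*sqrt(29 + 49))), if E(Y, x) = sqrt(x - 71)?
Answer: (28747 - 43*sqrt(78))*(30041 - I*sqrt(249)) ≈ 8.5218e+8 - 4.4763e+5*I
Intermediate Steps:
E(Y, x) = sqrt(-71 + x)
(-30041 + E(59, -178))*(-28857 + (110 + 43*sqrt(29 + 49))) = (-30041 + sqrt(-71 - 178))*(-28857 + (110 + 43*sqrt(29 + 49))) = (-30041 + sqrt(-249))*(-28857 + (110 + 43*sqrt(78))) = (-30041 + I*sqrt(249))*(-28747 + 43*sqrt(78))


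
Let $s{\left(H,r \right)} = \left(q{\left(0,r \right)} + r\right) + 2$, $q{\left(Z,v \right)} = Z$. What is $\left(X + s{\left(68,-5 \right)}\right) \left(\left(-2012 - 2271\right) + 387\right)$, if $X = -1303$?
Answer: $5088176$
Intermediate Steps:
$s{\left(H,r \right)} = 2 + r$ ($s{\left(H,r \right)} = \left(0 + r\right) + 2 = r + 2 = 2 + r$)
$\left(X + s{\left(68,-5 \right)}\right) \left(\left(-2012 - 2271\right) + 387\right) = \left(-1303 + \left(2 - 5\right)\right) \left(\left(-2012 - 2271\right) + 387\right) = \left(-1303 - 3\right) \left(\left(-2012 - 2271\right) + 387\right) = - 1306 \left(-4283 + 387\right) = \left(-1306\right) \left(-3896\right) = 5088176$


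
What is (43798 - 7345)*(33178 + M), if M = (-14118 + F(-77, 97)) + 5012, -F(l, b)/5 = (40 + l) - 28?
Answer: 889343841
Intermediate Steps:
F(l, b) = -60 - 5*l (F(l, b) = -5*((40 + l) - 28) = -5*(12 + l) = -60 - 5*l)
M = -8781 (M = (-14118 + (-60 - 5*(-77))) + 5012 = (-14118 + (-60 + 385)) + 5012 = (-14118 + 325) + 5012 = -13793 + 5012 = -8781)
(43798 - 7345)*(33178 + M) = (43798 - 7345)*(33178 - 8781) = 36453*24397 = 889343841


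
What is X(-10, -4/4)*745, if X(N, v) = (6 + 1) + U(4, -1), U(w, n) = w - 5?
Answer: 4470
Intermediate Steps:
U(w, n) = -5 + w
X(N, v) = 6 (X(N, v) = (6 + 1) + (-5 + 4) = 7 - 1 = 6)
X(-10, -4/4)*745 = 6*745 = 4470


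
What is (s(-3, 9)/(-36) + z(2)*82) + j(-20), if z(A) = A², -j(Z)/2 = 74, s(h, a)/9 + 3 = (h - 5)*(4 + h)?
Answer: 731/4 ≈ 182.75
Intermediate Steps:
s(h, a) = -27 + 9*(-5 + h)*(4 + h) (s(h, a) = -27 + 9*((h - 5)*(4 + h)) = -27 + 9*((-5 + h)*(4 + h)) = -27 + 9*(-5 + h)*(4 + h))
j(Z) = -148 (j(Z) = -2*74 = -148)
(s(-3, 9)/(-36) + z(2)*82) + j(-20) = ((-207 - 9*(-3) + 9*(-3)²)/(-36) + 2²*82) - 148 = ((-207 + 27 + 9*9)*(-1/36) + 4*82) - 148 = ((-207 + 27 + 81)*(-1/36) + 328) - 148 = (-99*(-1/36) + 328) - 148 = (11/4 + 328) - 148 = 1323/4 - 148 = 731/4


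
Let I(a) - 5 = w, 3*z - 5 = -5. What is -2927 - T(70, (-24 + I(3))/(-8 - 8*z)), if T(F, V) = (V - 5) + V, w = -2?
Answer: -11709/4 ≈ -2927.3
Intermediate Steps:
z = 0 (z = 5/3 + (⅓)*(-5) = 5/3 - 5/3 = 0)
I(a) = 3 (I(a) = 5 - 2 = 3)
T(F, V) = -5 + 2*V (T(F, V) = (-5 + V) + V = -5 + 2*V)
-2927 - T(70, (-24 + I(3))/(-8 - 8*z)) = -2927 - (-5 + 2*((-24 + 3)/(-8 - 8*0))) = -2927 - (-5 + 2*(-21/(-8 + 0))) = -2927 - (-5 + 2*(-21/(-8))) = -2927 - (-5 + 2*(-21*(-⅛))) = -2927 - (-5 + 2*(21/8)) = -2927 - (-5 + 21/4) = -2927 - 1*¼ = -2927 - ¼ = -11709/4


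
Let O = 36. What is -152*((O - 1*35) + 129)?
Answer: -19760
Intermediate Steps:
-152*((O - 1*35) + 129) = -152*((36 - 1*35) + 129) = -152*((36 - 35) + 129) = -152*(1 + 129) = -152*130 = -19760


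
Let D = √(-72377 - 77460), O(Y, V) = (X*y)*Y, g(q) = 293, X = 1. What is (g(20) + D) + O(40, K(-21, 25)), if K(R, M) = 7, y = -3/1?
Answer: 173 + I*√149837 ≈ 173.0 + 387.09*I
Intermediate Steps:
y = -3 (y = -3*1 = -3)
O(Y, V) = -3*Y (O(Y, V) = (1*(-3))*Y = -3*Y)
D = I*√149837 (D = √(-149837) = I*√149837 ≈ 387.09*I)
(g(20) + D) + O(40, K(-21, 25)) = (293 + I*√149837) - 3*40 = (293 + I*√149837) - 120 = 173 + I*√149837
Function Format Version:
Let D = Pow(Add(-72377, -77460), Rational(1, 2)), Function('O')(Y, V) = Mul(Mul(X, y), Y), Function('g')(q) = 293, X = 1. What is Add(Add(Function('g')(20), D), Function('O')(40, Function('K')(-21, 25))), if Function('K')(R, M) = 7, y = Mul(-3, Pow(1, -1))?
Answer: Add(173, Mul(I, Pow(149837, Rational(1, 2)))) ≈ Add(173.00, Mul(387.09, I))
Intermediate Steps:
y = -3 (y = Mul(-3, 1) = -3)
Function('O')(Y, V) = Mul(-3, Y) (Function('O')(Y, V) = Mul(Mul(1, -3), Y) = Mul(-3, Y))
D = Mul(I, Pow(149837, Rational(1, 2))) (D = Pow(-149837, Rational(1, 2)) = Mul(I, Pow(149837, Rational(1, 2))) ≈ Mul(387.09, I))
Add(Add(Function('g')(20), D), Function('O')(40, Function('K')(-21, 25))) = Add(Add(293, Mul(I, Pow(149837, Rational(1, 2)))), Mul(-3, 40)) = Add(Add(293, Mul(I, Pow(149837, Rational(1, 2)))), -120) = Add(173, Mul(I, Pow(149837, Rational(1, 2))))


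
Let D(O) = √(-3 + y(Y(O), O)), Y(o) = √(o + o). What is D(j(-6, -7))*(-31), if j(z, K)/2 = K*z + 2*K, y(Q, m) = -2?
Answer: -31*I*√5 ≈ -69.318*I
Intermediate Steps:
Y(o) = √2*√o (Y(o) = √(2*o) = √2*√o)
j(z, K) = 4*K + 2*K*z (j(z, K) = 2*(K*z + 2*K) = 2*(2*K + K*z) = 4*K + 2*K*z)
D(O) = I*√5 (D(O) = √(-3 - 2) = √(-5) = I*√5)
D(j(-6, -7))*(-31) = (I*√5)*(-31) = -31*I*√5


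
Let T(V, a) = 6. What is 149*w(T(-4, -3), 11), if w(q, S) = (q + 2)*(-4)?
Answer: -4768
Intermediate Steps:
w(q, S) = -8 - 4*q (w(q, S) = (2 + q)*(-4) = -8 - 4*q)
149*w(T(-4, -3), 11) = 149*(-8 - 4*6) = 149*(-8 - 24) = 149*(-32) = -4768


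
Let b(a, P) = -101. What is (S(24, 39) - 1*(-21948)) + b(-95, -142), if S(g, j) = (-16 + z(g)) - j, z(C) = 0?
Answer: 21792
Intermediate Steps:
S(g, j) = -16 - j (S(g, j) = (-16 + 0) - j = -16 - j)
(S(24, 39) - 1*(-21948)) + b(-95, -142) = ((-16 - 1*39) - 1*(-21948)) - 101 = ((-16 - 39) + 21948) - 101 = (-55 + 21948) - 101 = 21893 - 101 = 21792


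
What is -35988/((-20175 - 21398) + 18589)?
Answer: 8997/5746 ≈ 1.5658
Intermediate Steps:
-35988/((-20175 - 21398) + 18589) = -35988/(-41573 + 18589) = -35988/(-22984) = -35988*(-1/22984) = 8997/5746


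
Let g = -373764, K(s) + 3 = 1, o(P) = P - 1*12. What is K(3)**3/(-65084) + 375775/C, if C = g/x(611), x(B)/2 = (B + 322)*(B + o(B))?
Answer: -1150423891066581/506792837 ≈ -2.2700e+6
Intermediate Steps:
o(P) = -12 + P (o(P) = P - 12 = -12 + P)
K(s) = -2 (K(s) = -3 + 1 = -2)
x(B) = 2*(-12 + 2*B)*(322 + B) (x(B) = 2*((B + 322)*(B + (-12 + B))) = 2*((322 + B)*(-12 + 2*B)) = 2*((-12 + 2*B)*(322 + B)) = 2*(-12 + 2*B)*(322 + B))
C = -31147/188155 (C = -373764/(-7728 + 4*611**2 + 1264*611) = -373764/(-7728 + 4*373321 + 772304) = -373764/(-7728 + 1493284 + 772304) = -373764/2257860 = -373764*1/2257860 = -31147/188155 ≈ -0.16554)
K(3)**3/(-65084) + 375775/C = (-2)**3/(-65084) + 375775/(-31147/188155) = -8*(-1/65084) + 375775*(-188155/31147) = 2/16271 - 70703945125/31147 = -1150423891066581/506792837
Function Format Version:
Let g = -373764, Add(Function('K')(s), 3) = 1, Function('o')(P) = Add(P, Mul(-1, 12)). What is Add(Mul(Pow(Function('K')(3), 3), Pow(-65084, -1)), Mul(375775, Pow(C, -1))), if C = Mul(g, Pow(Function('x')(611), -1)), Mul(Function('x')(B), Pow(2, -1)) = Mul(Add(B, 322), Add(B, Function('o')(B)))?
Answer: Rational(-1150423891066581, 506792837) ≈ -2.2700e+6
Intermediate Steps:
Function('o')(P) = Add(-12, P) (Function('o')(P) = Add(P, -12) = Add(-12, P))
Function('K')(s) = -2 (Function('K')(s) = Add(-3, 1) = -2)
Function('x')(B) = Mul(2, Add(-12, Mul(2, B)), Add(322, B)) (Function('x')(B) = Mul(2, Mul(Add(B, 322), Add(B, Add(-12, B)))) = Mul(2, Mul(Add(322, B), Add(-12, Mul(2, B)))) = Mul(2, Mul(Add(-12, Mul(2, B)), Add(322, B))) = Mul(2, Add(-12, Mul(2, B)), Add(322, B)))
C = Rational(-31147, 188155) (C = Mul(-373764, Pow(Add(-7728, Mul(4, Pow(611, 2)), Mul(1264, 611)), -1)) = Mul(-373764, Pow(Add(-7728, Mul(4, 373321), 772304), -1)) = Mul(-373764, Pow(Add(-7728, 1493284, 772304), -1)) = Mul(-373764, Pow(2257860, -1)) = Mul(-373764, Rational(1, 2257860)) = Rational(-31147, 188155) ≈ -0.16554)
Add(Mul(Pow(Function('K')(3), 3), Pow(-65084, -1)), Mul(375775, Pow(C, -1))) = Add(Mul(Pow(-2, 3), Pow(-65084, -1)), Mul(375775, Pow(Rational(-31147, 188155), -1))) = Add(Mul(-8, Rational(-1, 65084)), Mul(375775, Rational(-188155, 31147))) = Add(Rational(2, 16271), Rational(-70703945125, 31147)) = Rational(-1150423891066581, 506792837)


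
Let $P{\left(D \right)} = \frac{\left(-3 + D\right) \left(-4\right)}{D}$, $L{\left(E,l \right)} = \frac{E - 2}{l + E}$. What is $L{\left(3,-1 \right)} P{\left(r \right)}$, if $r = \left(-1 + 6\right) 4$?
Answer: $- \frac{17}{10} \approx -1.7$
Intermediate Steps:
$L{\left(E,l \right)} = \frac{-2 + E}{E + l}$
$r = 20$ ($r = 5 \cdot 4 = 20$)
$P{\left(D \right)} = \frac{12 - 4 D}{D}$
$L{\left(3,-1 \right)} P{\left(r \right)} = \frac{-2 + 3}{3 - 1} \left(-4 + \frac{12}{20}\right) = \frac{1}{2} \cdot 1 \left(-4 + 12 \cdot \frac{1}{20}\right) = \frac{1}{2} \cdot 1 \left(-4 + \frac{3}{5}\right) = \frac{1}{2} \left(- \frac{17}{5}\right) = - \frac{17}{10}$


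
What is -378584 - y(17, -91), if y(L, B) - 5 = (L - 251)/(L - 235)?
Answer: -41266318/109 ≈ -3.7859e+5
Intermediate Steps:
y(L, B) = 5 + (-251 + L)/(-235 + L) (y(L, B) = 5 + (L - 251)/(L - 235) = 5 + (-251 + L)/(-235 + L))
-378584 - y(17, -91) = -378584 - 2*(-713 + 3*17)/(-235 + 17) = -378584 - 2*(-713 + 51)/(-218) = -378584 - 2*(-1)*(-662)/218 = -378584 - 1*662/109 = -378584 - 662/109 = -41266318/109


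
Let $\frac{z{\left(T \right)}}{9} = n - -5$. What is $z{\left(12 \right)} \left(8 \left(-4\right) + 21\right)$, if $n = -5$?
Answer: $0$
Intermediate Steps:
$z{\left(T \right)} = 0$ ($z{\left(T \right)} = 9 \left(-5 - -5\right) = 9 \left(-5 + 5\right) = 9 \cdot 0 = 0$)
$z{\left(12 \right)} \left(8 \left(-4\right) + 21\right) = 0 \left(8 \left(-4\right) + 21\right) = 0 \left(-32 + 21\right) = 0 \left(-11\right) = 0$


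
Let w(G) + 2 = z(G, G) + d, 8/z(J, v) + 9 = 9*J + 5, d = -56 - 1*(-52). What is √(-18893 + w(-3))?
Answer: I*√18162187/31 ≈ 137.47*I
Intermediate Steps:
d = -4 (d = -56 + 52 = -4)
z(J, v) = 8/(-4 + 9*J) (z(J, v) = 8/(-9 + (9*J + 5)) = 8/(-9 + (5 + 9*J)) = 8/(-4 + 9*J))
w(G) = -6 + 8/(-4 + 9*G) (w(G) = -2 + (8/(-4 + 9*G) - 4) = -2 + (-4 + 8/(-4 + 9*G)) = -6 + 8/(-4 + 9*G))
√(-18893 + w(-3)) = √(-18893 + 2*(16 - 27*(-3))/(-4 + 9*(-3))) = √(-18893 + 2*(16 + 81)/(-4 - 27)) = √(-18893 + 2*97/(-31)) = √(-18893 + 2*(-1/31)*97) = √(-18893 - 194/31) = √(-585877/31) = I*√18162187/31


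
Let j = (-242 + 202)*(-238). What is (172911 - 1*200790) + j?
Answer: -18359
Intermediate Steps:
j = 9520 (j = -40*(-238) = 9520)
(172911 - 1*200790) + j = (172911 - 1*200790) + 9520 = (172911 - 200790) + 9520 = -27879 + 9520 = -18359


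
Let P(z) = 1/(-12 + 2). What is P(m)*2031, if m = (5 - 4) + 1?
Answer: -2031/10 ≈ -203.10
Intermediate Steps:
m = 2 (m = 1 + 1 = 2)
P(z) = -1/10 (P(z) = 1/(-10) = -1/10)
P(m)*2031 = -1/10*2031 = -2031/10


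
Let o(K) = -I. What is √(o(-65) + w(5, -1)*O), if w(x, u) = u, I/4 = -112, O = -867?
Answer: √1315 ≈ 36.263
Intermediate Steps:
I = -448 (I = 4*(-112) = -448)
o(K) = 448 (o(K) = -1*(-448) = 448)
√(o(-65) + w(5, -1)*O) = √(448 - 1*(-867)) = √(448 + 867) = √1315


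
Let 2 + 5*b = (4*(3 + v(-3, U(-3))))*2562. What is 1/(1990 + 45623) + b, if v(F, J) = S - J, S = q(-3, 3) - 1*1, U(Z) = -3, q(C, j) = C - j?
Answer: -97606649/47613 ≈ -2050.0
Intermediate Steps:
S = -7 (S = (-3 - 1*3) - 1*1 = (-3 - 3) - 1 = -6 - 1 = -7)
v(F, J) = -7 - J
b = -2050 (b = -2/5 + ((4*(3 + (-7 - 1*(-3))))*2562)/5 = -2/5 + ((4*(3 + (-7 + 3)))*2562)/5 = -2/5 + ((4*(3 - 4))*2562)/5 = -2/5 + ((4*(-1))*2562)/5 = -2/5 + (-4*2562)/5 = -2/5 + (1/5)*(-10248) = -2/5 - 10248/5 = -2050)
1/(1990 + 45623) + b = 1/(1990 + 45623) - 2050 = 1/47613 - 2050 = -97606649/47613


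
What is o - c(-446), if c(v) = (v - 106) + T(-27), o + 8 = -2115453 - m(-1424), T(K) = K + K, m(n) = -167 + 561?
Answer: -2115249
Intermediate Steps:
m(n) = 394
T(K) = 2*K
o = -2115855 (o = -8 + (-2115453 - 1*394) = -8 + (-2115453 - 394) = -8 - 2115847 = -2115855)
c(v) = -160 + v (c(v) = (v - 106) + 2*(-27) = (-106 + v) - 54 = -160 + v)
o - c(-446) = -2115855 - (-160 - 446) = -2115855 - 1*(-606) = -2115855 + 606 = -2115249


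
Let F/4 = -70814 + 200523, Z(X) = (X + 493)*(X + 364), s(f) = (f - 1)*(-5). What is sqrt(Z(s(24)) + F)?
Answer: sqrt(612958) ≈ 782.92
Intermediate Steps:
s(f) = 5 - 5*f (s(f) = (-1 + f)*(-5) = 5 - 5*f)
Z(X) = (364 + X)*(493 + X) (Z(X) = (493 + X)*(364 + X) = (364 + X)*(493 + X))
F = 518836 (F = 4*(-70814 + 200523) = 4*129709 = 518836)
sqrt(Z(s(24)) + F) = sqrt((179452 + (5 - 5*24)**2 + 857*(5 - 5*24)) + 518836) = sqrt((179452 + (5 - 120)**2 + 857*(5 - 120)) + 518836) = sqrt((179452 + (-115)**2 + 857*(-115)) + 518836) = sqrt((179452 + 13225 - 98555) + 518836) = sqrt(94122 + 518836) = sqrt(612958)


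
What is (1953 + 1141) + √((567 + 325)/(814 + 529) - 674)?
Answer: 3094 + I*√1214461470/1343 ≈ 3094.0 + 25.949*I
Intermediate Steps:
(1953 + 1141) + √((567 + 325)/(814 + 529) - 674) = 3094 + √(892/1343 - 674) = 3094 + √(-904290/1343) = 3094 + I*√1214461470/1343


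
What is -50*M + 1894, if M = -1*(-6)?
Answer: 1594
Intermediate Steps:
M = 6
-50*M + 1894 = -50*6 + 1894 = -300 + 1894 = 1594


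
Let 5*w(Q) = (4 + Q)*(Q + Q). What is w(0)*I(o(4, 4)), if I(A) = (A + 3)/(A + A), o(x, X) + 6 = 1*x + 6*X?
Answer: 0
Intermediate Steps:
o(x, X) = -6 + x + 6*X (o(x, X) = -6 + (1*x + 6*X) = -6 + (x + 6*X) = -6 + x + 6*X)
I(A) = (3 + A)/(2*A) (I(A) = (3 + A)/((2*A)) = (3 + A)*(1/(2*A)) = (3 + A)/(2*A))
w(Q) = 2*Q*(4 + Q)/5 (w(Q) = ((4 + Q)*(Q + Q))/5 = ((4 + Q)*(2*Q))/5 = (2*Q*(4 + Q))/5 = 2*Q*(4 + Q)/5)
w(0)*I(o(4, 4)) = ((⅖)*0*(4 + 0))*((3 + (-6 + 4 + 6*4))/(2*(-6 + 4 + 6*4))) = ((⅖)*0*4)*((3 + (-6 + 4 + 24))/(2*(-6 + 4 + 24))) = 0*((½)*(3 + 22)/22) = 0*((½)*(1/22)*25) = 0*(25/44) = 0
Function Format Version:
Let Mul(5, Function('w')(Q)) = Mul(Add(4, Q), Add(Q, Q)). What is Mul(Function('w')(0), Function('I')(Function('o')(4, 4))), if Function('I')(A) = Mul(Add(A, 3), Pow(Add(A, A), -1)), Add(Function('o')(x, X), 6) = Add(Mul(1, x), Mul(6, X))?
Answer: 0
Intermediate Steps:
Function('o')(x, X) = Add(-6, x, Mul(6, X)) (Function('o')(x, X) = Add(-6, Add(Mul(1, x), Mul(6, X))) = Add(-6, Add(x, Mul(6, X))) = Add(-6, x, Mul(6, X)))
Function('I')(A) = Mul(Rational(1, 2), Pow(A, -1), Add(3, A)) (Function('I')(A) = Mul(Add(3, A), Pow(Mul(2, A), -1)) = Mul(Add(3, A), Mul(Rational(1, 2), Pow(A, -1))) = Mul(Rational(1, 2), Pow(A, -1), Add(3, A)))
Function('w')(Q) = Mul(Rational(2, 5), Q, Add(4, Q)) (Function('w')(Q) = Mul(Rational(1, 5), Mul(Add(4, Q), Add(Q, Q))) = Mul(Rational(1, 5), Mul(Add(4, Q), Mul(2, Q))) = Mul(Rational(1, 5), Mul(2, Q, Add(4, Q))) = Mul(Rational(2, 5), Q, Add(4, Q)))
Mul(Function('w')(0), Function('I')(Function('o')(4, 4))) = Mul(Mul(Rational(2, 5), 0, Add(4, 0)), Mul(Rational(1, 2), Pow(Add(-6, 4, Mul(6, 4)), -1), Add(3, Add(-6, 4, Mul(6, 4))))) = Mul(Mul(Rational(2, 5), 0, 4), Mul(Rational(1, 2), Pow(Add(-6, 4, 24), -1), Add(3, Add(-6, 4, 24)))) = Mul(0, Mul(Rational(1, 2), Pow(22, -1), Add(3, 22))) = Mul(0, Mul(Rational(1, 2), Rational(1, 22), 25)) = Mul(0, Rational(25, 44)) = 0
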